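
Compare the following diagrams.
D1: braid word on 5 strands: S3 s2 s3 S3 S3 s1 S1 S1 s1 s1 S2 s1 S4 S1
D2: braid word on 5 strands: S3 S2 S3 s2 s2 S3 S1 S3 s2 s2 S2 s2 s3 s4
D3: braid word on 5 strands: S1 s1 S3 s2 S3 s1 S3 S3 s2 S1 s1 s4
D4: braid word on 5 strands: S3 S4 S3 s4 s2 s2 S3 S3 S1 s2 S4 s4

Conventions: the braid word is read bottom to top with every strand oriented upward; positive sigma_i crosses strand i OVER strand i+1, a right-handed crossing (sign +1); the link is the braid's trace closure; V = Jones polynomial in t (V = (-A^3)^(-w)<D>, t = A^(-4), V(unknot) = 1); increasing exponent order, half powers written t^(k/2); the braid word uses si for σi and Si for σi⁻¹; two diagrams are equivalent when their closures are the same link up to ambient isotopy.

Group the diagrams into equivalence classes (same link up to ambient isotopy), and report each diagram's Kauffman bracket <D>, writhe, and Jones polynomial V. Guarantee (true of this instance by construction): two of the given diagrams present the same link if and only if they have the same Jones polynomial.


equivalence classes: {D1} | {D2, D4} | {D3}
D1 (bracket A^-6; 14 crossings at w = -2): V = 1
D2 (bracket -A^-12 + 2A^-8 - 2A^-4 + 3 - 2A^4 + 2A^8 - A^12; 14 crossings at w = 0): V = -t^-3 + 2t^-2 - 2t^-1 + 3 - 2t + 2t^2 - t^3
V(D3) = t^-5 - 2t^-4 + 2t^-3 - 2t^-2 + 2t^-1 - 1 + t  (w 0, c 12, <D> = A^-4 - 1 + 2A^4 - 2A^8 + 2A^12 - 2A^16 + A^20)
V(D4) = -t^-3 + 2t^-2 - 2t^-1 + 3 - 2t + 2t^2 - t^3  (w -2, c 12, <D> = -A^-18 + 2A^-14 - 2A^-10 + 3A^-6 - 2A^-2 + 2A^2 - A^6)
key observation: comparing 4 Jones polynomials yields 3 groups


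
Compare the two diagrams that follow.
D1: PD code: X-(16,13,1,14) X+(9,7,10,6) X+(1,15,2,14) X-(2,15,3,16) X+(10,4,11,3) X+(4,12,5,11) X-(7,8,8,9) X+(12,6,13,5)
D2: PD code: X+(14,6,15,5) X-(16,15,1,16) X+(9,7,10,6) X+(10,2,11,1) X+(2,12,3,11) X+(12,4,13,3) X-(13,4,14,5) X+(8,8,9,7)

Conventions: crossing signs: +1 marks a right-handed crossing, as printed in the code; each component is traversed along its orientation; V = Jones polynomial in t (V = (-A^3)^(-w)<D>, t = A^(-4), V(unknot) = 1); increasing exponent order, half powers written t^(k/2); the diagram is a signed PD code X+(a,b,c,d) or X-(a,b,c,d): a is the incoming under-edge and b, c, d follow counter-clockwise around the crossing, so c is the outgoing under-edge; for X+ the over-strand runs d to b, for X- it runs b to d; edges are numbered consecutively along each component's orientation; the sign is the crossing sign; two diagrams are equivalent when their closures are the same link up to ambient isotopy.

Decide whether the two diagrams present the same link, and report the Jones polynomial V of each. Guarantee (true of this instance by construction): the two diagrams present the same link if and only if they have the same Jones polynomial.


equivalent: yes
D1 (bracket -A^-10 + A^-6 + A^2; 8 crossings at w = +2): V = t + t^3 - t^4
V(D2) = t + t^3 - t^4  (w +4, c 8, <D> = -A^-4 + 1 + A^8)
key observation: one V(t) for all 2 diagrams — one class (guaranteed)


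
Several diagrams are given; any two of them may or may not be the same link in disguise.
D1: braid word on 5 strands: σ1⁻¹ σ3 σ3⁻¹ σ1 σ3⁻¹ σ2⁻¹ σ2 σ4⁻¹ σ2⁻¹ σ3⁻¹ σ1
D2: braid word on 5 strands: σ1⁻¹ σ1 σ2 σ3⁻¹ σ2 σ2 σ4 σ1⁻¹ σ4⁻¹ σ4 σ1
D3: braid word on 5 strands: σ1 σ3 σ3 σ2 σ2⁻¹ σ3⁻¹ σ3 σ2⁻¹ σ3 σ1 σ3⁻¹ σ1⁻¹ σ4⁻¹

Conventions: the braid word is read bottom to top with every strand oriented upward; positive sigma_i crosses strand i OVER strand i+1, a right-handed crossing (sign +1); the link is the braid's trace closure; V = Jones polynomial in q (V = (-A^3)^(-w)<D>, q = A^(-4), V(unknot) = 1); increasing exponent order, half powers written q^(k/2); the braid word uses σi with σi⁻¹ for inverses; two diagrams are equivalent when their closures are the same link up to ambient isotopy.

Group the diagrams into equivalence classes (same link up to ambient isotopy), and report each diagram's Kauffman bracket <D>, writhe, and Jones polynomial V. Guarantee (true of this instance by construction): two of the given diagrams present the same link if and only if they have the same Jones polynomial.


grouping into links: {D1} | {D2} | {D3}
V(D1) = -q^(-5/2) - q^(-1/2)  (w -3, c 11, <D> = A^-7 + A)
V(D2) = -q^(1/2) - q^(3/2) - q^(5/2) + q^(9/2)  (w +3, c 11, <D> = -A^-9 + A^-1 + A^3 + A^7)
V(D3) = -q^(1/2) - q^(5/2)  [13 crossings, <D> = A^-7 + A, w = +1]
why: V(q) takes 3 values over 3 diagrams, fixing the grouping


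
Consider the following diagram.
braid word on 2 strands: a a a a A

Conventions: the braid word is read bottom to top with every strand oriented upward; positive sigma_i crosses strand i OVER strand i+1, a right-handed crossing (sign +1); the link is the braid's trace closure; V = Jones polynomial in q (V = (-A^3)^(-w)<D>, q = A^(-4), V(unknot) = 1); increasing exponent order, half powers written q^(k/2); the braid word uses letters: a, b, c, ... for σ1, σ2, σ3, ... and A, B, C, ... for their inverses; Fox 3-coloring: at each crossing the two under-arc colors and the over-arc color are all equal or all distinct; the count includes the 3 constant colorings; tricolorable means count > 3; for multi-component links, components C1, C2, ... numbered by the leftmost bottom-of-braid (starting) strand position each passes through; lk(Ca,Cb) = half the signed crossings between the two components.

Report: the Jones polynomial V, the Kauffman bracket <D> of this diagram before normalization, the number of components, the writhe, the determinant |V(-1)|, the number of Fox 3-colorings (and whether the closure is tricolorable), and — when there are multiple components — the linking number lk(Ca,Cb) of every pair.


V(q) = q + q^3 - q^4
bracket: A^-7 - A^-3 - A^5, w = +3
1 component, writhe +3, over 5 crossings
det 3, colorings 9 of 3^5 — tricolorable
observation: the span of V is 3, forcing >= 3 crossings in any diagram


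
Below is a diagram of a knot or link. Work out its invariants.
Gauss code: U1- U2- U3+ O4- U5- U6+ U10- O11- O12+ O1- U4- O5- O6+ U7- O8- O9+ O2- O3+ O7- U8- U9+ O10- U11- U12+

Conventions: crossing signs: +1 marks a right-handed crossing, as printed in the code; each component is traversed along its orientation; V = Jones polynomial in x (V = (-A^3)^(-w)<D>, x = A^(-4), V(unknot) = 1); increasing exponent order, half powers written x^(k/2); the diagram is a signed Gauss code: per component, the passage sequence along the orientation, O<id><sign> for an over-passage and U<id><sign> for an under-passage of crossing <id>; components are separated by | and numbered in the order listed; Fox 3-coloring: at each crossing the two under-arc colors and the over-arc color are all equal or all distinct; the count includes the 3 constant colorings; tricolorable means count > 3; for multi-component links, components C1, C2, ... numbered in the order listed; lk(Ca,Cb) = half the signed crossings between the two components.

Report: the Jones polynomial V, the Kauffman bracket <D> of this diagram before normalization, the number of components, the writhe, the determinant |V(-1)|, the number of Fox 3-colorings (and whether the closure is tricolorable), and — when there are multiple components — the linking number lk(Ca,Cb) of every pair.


V = -x^-4 + x^-3 + x^-1
<D> = A^-8 + 1 - A^4 (w = -4)
1 component over 12 crossings, w = -4
9 Fox colorings among 3^12, |V(-1)| = 3: tricolorable
why: w = -4 (over 12 crossings) is diagram-only; (-A^3)^(4) removes it from V


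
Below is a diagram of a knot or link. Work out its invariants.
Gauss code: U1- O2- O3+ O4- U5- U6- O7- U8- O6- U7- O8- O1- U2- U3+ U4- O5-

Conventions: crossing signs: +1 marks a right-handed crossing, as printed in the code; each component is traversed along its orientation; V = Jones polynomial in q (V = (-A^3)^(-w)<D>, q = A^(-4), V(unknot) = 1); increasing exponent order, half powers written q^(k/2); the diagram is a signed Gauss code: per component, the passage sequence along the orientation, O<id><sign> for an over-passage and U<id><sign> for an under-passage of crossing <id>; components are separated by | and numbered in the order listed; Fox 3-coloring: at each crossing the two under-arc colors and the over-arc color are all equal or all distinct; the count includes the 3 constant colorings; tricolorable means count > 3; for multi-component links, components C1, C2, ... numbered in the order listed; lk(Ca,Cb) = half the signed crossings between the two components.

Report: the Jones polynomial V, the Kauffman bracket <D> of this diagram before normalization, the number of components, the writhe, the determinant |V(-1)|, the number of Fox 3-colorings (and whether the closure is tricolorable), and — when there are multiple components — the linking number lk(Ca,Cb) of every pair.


V(q) = q^-8 - 2q^-7 + q^-6 - 2q^-5 + 2q^-4 + q^-2
bracket: A^-10 + 2A^-2 - 2A^2 + A^6 - 2A^10 + A^14, w = -6
1 component, writhe -6, over 8 crossings
det 9, colorings 27 of 3^8 — tricolorable
observation: V spans 6 powers of q: at least 6 crossings in any diagram


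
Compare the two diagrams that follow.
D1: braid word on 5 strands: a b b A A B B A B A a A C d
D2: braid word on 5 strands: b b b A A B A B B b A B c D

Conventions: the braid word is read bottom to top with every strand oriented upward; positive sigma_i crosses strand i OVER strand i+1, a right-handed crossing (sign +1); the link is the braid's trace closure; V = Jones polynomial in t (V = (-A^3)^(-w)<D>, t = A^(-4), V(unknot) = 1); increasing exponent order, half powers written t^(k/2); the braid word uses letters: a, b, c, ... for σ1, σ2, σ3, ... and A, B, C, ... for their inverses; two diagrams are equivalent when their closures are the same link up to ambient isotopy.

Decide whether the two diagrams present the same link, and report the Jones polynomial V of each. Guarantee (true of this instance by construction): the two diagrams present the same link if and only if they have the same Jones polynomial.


equivalent: yes
D1 (bracket A^-8 - A^-4 + 2 - A^4 + A^8 - A^12; 14 crossings at w = -4): V = -t^-6 + t^-5 - t^-4 + 2t^-3 - t^-2 + t^-1
V(D2) = -t^-6 + t^-5 - t^-4 + 2t^-3 - t^-2 + t^-1  (w -4, c 14, <D> = A^-8 - A^-4 + 2 - A^4 + A^8 - A^12)
key observation: from 14 to 14 crossings by R-moves: one link, two diagrams


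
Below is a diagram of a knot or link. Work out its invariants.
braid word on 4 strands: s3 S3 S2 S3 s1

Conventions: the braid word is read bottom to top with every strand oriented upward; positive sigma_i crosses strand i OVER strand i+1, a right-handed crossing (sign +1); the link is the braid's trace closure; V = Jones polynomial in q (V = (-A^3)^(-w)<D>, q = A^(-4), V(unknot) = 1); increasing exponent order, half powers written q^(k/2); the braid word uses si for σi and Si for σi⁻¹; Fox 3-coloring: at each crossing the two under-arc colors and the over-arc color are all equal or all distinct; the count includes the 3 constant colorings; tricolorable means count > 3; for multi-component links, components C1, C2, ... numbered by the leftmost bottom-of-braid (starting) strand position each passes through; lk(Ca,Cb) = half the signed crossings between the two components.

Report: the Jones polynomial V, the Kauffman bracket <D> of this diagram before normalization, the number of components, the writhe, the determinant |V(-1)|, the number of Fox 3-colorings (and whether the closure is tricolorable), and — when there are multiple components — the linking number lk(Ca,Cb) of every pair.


V = 1
<D> = -A^-3 (w = -1)
1 component over 5 crossings, w = -1
3 Fox colorings among 3^5, |V(-1)| = 1: not tricolorable
why: |V(-1)| = 1: so not tricolorable, since 3 does not divide 1


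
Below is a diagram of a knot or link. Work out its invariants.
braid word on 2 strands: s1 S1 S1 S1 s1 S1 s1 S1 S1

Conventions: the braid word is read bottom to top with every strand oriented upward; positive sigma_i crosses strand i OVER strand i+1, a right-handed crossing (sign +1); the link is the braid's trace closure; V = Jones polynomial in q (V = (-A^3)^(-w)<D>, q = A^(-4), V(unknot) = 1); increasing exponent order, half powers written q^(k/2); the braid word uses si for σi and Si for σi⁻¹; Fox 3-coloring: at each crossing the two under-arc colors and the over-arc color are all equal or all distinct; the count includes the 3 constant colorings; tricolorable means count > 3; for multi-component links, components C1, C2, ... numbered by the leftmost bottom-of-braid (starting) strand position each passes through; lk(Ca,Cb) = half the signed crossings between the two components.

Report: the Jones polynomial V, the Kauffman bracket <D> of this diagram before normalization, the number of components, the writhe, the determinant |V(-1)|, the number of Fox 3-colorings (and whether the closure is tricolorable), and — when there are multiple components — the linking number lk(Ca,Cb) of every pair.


Jones polynomial: V(q) = -q^-4 + q^-3 + q^-1
<D> = -A^-5 - A^3 + A^7; writhe -3
components 1, writhe -3 (9 crossings)
3-colorings: 9 of 3^9, det 3 — tricolorable
note: |V(-1)| = 3: so tricolorable, since 3 divides 3


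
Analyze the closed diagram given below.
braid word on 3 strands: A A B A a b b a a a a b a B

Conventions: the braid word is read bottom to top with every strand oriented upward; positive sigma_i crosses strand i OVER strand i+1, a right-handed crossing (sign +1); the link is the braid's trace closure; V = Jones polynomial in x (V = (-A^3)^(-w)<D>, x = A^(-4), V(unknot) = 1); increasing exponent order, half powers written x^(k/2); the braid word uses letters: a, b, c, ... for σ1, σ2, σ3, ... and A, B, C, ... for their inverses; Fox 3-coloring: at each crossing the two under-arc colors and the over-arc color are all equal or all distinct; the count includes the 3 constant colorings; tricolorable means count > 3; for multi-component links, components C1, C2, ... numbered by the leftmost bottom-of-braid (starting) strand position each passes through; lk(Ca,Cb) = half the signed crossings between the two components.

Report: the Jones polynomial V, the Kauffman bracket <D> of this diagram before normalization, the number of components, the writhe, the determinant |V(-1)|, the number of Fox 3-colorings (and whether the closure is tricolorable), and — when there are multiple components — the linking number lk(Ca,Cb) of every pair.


V(x) = x - x^2 + 2x^3 - x^4 + x^5 - x^6
bracket: -A^-12 + A^-8 - A^-4 + 2 - A^4 + A^8, w = +4
1 component, writhe +4, over 14 crossings
det 7, colorings 3 of 3^14 — not tricolorable
observation: V spans 5 powers of x: at least 5 crossings in any diagram


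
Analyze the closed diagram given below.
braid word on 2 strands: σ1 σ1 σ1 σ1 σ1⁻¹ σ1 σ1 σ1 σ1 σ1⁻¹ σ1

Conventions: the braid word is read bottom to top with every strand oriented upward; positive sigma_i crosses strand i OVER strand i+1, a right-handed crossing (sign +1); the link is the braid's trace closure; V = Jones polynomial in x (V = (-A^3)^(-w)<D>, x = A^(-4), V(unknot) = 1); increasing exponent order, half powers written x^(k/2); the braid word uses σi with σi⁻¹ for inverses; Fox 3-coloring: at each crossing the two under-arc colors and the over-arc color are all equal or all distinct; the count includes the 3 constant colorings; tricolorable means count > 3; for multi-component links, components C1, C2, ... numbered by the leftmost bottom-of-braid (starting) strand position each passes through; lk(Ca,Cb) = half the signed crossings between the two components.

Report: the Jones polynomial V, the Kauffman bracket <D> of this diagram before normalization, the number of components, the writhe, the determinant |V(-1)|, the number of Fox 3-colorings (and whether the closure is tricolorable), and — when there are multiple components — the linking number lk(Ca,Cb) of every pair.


V(x) = x^3 + x^5 - x^6 + x^7 - x^8 + x^9 - x^10
bracket: A^-19 - A^-15 + A^-11 - A^-7 + A^-3 - A - A^9, w = +7
1 component, writhe +7, over 11 crossings
det 7, colorings 3 of 3^11 — not tricolorable
observation: w = +7 shifts under R1 moves; the (-A^3)^(-7) factor cancels that in V


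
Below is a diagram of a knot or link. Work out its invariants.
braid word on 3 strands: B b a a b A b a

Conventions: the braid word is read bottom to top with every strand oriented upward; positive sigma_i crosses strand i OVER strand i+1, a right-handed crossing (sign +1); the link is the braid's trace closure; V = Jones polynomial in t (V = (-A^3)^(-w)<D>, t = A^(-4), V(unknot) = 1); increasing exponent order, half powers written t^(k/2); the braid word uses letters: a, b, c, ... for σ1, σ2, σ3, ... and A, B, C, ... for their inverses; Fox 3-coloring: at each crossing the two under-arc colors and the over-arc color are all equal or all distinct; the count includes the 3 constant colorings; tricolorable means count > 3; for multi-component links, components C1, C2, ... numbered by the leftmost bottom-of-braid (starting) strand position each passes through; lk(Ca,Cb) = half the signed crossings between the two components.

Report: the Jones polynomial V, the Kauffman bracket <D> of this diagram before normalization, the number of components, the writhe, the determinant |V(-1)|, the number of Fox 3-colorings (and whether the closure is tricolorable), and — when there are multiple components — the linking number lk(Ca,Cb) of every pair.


V(t) = t - t^2 + 2t^3 - t^4 + t^5 - t^6
bracket: -A^-12 + A^-8 - A^-4 + 2 - A^4 + A^8, w = +4
1 component, writhe +4, over 8 crossings
det 7, colorings 3 of 3^8 — not tricolorable
observation: |V(-1)| = 7: so not tricolorable, since 3 does not divide 7


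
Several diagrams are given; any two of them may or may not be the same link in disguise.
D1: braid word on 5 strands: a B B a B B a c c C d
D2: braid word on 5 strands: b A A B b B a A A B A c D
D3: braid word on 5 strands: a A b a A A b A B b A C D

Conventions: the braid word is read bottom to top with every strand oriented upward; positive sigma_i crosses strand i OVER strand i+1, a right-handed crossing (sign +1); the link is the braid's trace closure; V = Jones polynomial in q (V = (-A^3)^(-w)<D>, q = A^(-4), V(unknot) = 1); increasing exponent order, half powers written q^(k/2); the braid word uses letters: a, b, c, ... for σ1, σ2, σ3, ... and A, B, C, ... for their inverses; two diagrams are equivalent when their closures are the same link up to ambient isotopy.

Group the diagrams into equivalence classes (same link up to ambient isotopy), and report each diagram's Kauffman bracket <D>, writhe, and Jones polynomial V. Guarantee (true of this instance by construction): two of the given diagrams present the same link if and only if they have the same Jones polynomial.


equivalence classes: {D1} | {D2} | {D3}
D1 (bracket -A^-7 + 2A^-3 - 3A + 4A^5 - 3A^9 + 4A^13 - 2A^17 + A^21; 11 crossings at w = +1): V = -q^(-9/2) + 2q^(-7/2) - 4q^(-5/2) + 3q^(-3/2) - 4q^(-1/2) + 3q^(1/2) - 2q^(3/2) + q^(5/2)
V(D2) = q^(-13/2) - q^(-11/2) + q^(-9/2) - 2q^(-7/2) - q^(-3/2)  [13 crossings, <D> = A^-9 + 2A^-1 - A^3 + A^7 - A^11, w = -5]
D3 (bracket A^-15 - A^-11 + 2A^-7 - A^-3 + 2A - A^5; 13 crossings at w = -3): V = q^(-7/2) - 2q^(-5/2) + q^(-3/2) - 2q^(-1/2) + q^(1/2) - q^(3/2)
key observation: V(q) takes 3 values over 3 diagrams, fixing the grouping


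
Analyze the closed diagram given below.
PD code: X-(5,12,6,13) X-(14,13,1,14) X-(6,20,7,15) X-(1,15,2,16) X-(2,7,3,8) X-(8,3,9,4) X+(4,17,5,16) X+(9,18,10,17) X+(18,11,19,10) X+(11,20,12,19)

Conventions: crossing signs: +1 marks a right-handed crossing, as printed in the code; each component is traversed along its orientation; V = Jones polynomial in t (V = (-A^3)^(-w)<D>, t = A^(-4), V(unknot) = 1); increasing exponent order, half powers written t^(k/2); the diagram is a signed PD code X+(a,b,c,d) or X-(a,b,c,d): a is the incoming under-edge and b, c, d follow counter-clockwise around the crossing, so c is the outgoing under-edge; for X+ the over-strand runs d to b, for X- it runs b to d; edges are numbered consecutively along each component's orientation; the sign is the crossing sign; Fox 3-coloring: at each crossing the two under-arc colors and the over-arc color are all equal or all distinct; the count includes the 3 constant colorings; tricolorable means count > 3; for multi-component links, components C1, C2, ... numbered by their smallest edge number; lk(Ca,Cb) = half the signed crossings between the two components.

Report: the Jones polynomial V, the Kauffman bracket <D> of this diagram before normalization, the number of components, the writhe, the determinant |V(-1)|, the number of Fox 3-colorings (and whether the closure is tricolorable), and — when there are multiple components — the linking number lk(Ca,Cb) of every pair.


Jones polynomial: V(t) = t^(-7/2) - t^(-5/2) + t^(-3/2) - 2t^(-1/2) - t^(3/2)
<D> = -A^-12 - 2A^-4 + 1 - A^4 + A^8; writhe -2
components 2, writhe -2 (10 crossings)
linking number lk(C1,C2) = +1
3-colorings: 9 of 3^10, det 6 — tricolorable
note: the span of V is 5, within the link bound 10 + 2 - 1


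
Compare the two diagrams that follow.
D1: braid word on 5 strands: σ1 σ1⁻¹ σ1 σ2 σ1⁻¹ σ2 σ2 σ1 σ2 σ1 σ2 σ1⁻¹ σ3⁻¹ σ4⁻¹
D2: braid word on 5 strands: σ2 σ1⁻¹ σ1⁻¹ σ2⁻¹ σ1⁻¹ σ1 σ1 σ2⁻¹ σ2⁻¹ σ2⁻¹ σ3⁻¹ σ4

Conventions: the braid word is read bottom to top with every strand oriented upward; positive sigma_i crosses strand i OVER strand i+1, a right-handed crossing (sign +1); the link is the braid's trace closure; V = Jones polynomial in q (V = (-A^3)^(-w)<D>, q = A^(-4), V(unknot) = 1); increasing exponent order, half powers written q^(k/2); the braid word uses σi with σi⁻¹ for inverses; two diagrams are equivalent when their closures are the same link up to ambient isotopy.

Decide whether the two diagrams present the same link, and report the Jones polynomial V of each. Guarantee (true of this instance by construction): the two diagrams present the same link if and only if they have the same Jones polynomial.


same link: no
V(D1) = q^2 + 2q^4 - 2q^5 + q^6 - 2q^7 + q^8  [14 crossings, <D> = A^-20 - 2A^-16 + A^-12 - 2A^-8 + 2A^-4 + A^4, w = +4]
D2 (bracket A^-8 - A^-4 + 2 - A^4 + A^8 - A^12; 12 crossings at w = -4): V = -q^-6 + q^-5 - q^-4 + 2q^-3 - q^-2 + q^-1
note: 2 classes among 2 diagrams; unequal V(q) rules out equality


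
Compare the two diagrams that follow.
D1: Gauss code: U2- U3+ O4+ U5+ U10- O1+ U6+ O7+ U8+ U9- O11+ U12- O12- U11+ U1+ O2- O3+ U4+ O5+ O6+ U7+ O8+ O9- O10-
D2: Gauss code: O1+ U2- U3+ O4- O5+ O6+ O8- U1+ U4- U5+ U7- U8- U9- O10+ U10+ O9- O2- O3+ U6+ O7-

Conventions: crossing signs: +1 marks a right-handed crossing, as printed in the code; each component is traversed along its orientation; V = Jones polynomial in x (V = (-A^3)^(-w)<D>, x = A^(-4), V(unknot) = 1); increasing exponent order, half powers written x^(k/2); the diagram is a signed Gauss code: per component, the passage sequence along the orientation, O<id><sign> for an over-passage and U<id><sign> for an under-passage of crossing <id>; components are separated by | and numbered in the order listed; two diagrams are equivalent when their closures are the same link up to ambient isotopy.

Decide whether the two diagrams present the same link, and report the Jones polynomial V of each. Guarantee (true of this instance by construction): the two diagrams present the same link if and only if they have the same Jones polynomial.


same link: no
V(D1) = x - x^2 + 2x^3 - x^4 + x^5 - x^6  [12 crossings, <D> = -A^-12 + A^-8 - A^-4 + 2 - A^4 + A^8, w = +4]
D2 (bracket 1; 10 crossings at w = 0): V = 1
note: 2 classes among 2 diagrams; unequal V(x) rules out equality


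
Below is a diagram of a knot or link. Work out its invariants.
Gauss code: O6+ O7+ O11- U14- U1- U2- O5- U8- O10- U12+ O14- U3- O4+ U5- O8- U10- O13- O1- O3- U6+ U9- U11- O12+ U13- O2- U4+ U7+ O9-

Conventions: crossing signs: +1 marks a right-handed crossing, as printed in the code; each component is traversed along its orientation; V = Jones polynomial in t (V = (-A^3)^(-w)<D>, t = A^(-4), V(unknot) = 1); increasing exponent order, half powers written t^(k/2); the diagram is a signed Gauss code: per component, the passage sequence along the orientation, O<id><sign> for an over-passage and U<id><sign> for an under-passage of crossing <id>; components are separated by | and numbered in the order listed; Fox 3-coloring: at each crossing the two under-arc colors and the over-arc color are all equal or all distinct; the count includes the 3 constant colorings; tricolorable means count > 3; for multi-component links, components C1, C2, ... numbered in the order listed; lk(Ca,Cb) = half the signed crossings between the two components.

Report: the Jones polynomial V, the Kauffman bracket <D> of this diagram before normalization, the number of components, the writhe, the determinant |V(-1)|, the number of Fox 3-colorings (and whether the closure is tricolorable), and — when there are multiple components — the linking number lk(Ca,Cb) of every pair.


V(t) = t^-10 - 2t^-9 + 3t^-8 - 5t^-7 + 5t^-6 - 5t^-5 + 4t^-4 - 2t^-3 + 2t^-2
bracket: 2A^-10 - 2A^-6 + 4A^-2 - 5A^2 + 5A^6 - 5A^10 + 3A^14 - 2A^18 + A^22, w = -6
1 component, writhe -6, over 14 crossings
det 29, colorings 3 of 3^14 — not tricolorable
observation: w = -6 shifts under R1 moves; the (-A^3)^(6) factor cancels that in V


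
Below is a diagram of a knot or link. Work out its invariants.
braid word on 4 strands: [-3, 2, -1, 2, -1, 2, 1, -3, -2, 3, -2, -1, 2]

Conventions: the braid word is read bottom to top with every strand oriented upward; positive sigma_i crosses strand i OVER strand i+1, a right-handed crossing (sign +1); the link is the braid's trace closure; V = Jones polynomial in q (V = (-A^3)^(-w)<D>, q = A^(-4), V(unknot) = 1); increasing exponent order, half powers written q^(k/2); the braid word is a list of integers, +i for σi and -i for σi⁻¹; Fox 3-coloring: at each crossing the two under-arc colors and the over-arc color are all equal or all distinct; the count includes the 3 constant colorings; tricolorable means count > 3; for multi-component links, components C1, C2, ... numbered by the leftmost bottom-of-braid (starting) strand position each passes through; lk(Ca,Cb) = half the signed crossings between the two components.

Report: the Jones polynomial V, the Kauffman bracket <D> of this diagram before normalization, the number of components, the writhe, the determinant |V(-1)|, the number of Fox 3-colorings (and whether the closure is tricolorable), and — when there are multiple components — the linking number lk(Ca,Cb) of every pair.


V = q^-4 - 3q^-3 + 5q^-2 - 6q^-1 + 7 - 6q + 5q^2 - 3q^3 + q^4
<D> = -A^-19 + 3A^-15 - 5A^-11 + 6A^-7 - 7A^-3 + 6A - 5A^5 + 3A^9 - A^13 (w = -1)
1 component over 13 crossings, w = -1
3 Fox colorings among 3^13, |V(-1)| = 37: not tricolorable
why: |V(-1)| = 37: so not tricolorable, since 3 does not divide 37


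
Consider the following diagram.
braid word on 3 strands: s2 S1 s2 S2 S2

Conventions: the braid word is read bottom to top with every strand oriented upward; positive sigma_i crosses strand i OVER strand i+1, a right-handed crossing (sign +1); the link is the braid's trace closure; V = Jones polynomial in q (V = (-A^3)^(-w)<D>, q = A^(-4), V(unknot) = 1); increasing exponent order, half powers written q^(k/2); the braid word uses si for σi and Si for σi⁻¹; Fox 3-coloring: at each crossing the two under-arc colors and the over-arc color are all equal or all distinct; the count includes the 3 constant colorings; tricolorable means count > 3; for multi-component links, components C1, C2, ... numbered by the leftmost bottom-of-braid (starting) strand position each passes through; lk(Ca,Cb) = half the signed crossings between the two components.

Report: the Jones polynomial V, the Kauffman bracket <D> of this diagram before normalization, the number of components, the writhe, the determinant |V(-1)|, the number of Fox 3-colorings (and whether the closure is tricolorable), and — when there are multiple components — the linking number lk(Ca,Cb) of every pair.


V = -q^(-1/2) - q^(1/2)
<D> = A^-5 + A^-1 (w = -1)
2 components over 5 crossings, w = -1
lk(C1,C2): 0
9 Fox colorings among 3^5, |V(-1)| = 0: tricolorable
why: w = -1 shifts under R1 moves; the (-A^3)^(1) factor cancels that in V


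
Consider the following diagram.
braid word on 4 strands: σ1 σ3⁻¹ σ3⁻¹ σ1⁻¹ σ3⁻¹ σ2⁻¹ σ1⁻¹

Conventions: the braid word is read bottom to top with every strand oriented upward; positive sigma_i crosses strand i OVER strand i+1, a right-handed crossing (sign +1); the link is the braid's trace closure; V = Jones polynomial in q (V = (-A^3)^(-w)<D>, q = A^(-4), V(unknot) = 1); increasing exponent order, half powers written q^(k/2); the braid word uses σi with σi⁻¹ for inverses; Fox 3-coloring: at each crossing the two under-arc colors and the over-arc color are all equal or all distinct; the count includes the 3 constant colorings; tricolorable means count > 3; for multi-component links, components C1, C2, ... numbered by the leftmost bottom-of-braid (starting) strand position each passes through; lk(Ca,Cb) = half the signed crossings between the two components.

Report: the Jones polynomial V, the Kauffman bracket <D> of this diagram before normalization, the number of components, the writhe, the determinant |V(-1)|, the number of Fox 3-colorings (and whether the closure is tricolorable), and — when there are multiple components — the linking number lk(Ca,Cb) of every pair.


V = -q^-4 + q^-3 + q^-1
<D> = -A^-11 - A^-3 + A (w = -5)
1 component over 7 crossings, w = -5
9 Fox colorings among 3^7, |V(-1)| = 3: tricolorable
why: V spans 3 powers of q: at least 3 crossings in any diagram


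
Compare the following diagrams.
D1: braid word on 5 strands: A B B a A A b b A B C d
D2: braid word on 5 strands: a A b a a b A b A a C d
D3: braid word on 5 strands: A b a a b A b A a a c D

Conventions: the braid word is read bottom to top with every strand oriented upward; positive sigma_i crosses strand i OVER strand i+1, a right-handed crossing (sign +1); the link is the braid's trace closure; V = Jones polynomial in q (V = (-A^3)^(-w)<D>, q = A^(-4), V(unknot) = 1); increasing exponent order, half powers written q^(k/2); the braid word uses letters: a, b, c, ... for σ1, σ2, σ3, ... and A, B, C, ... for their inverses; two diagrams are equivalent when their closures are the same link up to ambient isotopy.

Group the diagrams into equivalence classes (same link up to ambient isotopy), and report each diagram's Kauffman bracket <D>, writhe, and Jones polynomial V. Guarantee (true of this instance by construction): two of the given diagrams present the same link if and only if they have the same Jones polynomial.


grouping into links: {D1} | {D2, D3}
V(D1) = -q^-6 + q^-5 - q^-4 + 2q^-3 - q^-2 + q^-1  (w -4, c 12, <D> = A^-8 - A^-4 + 2 - A^4 + A^8 - A^12)
V(D2) = q - q^2 + 2q^3 - q^4 + q^5 - q^6  [12 crossings, <D> = -A^-12 + A^-8 - A^-4 + 2 - A^4 + A^8, w = +4]
D3 (bracket -A^-12 + A^-8 - A^-4 + 2 - A^4 + A^8; 12 crossings at w = +4): V = q - q^2 + 2q^3 - q^4 + q^5 - q^6
why: V(q) takes 2 values over 3 diagrams, fixing the grouping


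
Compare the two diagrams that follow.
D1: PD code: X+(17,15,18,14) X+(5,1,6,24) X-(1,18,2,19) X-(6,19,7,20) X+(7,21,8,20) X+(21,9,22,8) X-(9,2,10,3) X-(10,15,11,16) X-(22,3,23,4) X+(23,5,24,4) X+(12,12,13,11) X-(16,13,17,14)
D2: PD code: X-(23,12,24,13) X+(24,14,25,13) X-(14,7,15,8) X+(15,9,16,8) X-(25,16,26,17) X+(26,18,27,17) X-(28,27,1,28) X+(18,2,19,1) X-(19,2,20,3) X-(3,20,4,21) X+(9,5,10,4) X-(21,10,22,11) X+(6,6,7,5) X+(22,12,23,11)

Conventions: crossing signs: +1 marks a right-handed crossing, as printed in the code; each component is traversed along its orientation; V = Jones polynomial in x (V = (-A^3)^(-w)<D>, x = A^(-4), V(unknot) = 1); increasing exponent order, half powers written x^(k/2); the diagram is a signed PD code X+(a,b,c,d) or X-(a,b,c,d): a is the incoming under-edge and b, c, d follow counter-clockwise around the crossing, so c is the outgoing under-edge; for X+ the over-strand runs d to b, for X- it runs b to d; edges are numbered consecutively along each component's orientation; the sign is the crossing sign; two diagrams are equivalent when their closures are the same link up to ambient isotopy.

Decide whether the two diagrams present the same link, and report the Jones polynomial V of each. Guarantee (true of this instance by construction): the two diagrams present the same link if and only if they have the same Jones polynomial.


equivalent: no
V(D1) = x^-2 - x^-1 + 1 - x + x^2  (w 0, c 12, <D> = A^-8 - A^-4 + 1 - A^4 + A^8)
V(D2) = 1  (w 0, c 14, <D> = 1)
why: 2 classes among 2 diagrams; unequal V(x) rules out equality


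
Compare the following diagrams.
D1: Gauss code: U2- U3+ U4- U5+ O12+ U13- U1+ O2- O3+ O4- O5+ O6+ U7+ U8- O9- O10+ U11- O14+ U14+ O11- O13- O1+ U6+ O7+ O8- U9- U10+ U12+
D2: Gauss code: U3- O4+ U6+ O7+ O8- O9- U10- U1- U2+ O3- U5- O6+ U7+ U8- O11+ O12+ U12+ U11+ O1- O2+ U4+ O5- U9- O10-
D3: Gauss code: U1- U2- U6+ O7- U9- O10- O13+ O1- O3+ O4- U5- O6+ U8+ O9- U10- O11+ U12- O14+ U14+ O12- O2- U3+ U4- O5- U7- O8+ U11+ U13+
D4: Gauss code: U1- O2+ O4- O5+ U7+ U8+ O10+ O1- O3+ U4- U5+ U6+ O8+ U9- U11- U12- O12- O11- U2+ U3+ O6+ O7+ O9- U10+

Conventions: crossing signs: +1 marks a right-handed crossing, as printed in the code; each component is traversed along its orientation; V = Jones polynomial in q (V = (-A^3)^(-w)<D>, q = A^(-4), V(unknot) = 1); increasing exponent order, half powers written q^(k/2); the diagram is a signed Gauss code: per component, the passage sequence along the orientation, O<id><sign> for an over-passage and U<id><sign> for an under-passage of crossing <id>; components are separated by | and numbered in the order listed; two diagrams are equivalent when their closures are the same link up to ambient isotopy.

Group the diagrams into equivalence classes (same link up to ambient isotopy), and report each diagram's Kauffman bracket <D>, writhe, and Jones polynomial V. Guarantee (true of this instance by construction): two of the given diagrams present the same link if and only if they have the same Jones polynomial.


equivalence classes: {D1} | {D2, D3} | {D4}
D1 (bracket A^6; 14 crossings at w = +2): V = 1
V(D2) = q^-5 - 2q^-4 + 2q^-3 - 2q^-2 + 2q^-1 - 1 + q  (w 0, c 12, <D> = A^-4 - 1 + 2A^4 - 2A^8 + 2A^12 - 2A^16 + A^20)
V(D3) = q^-5 - 2q^-4 + 2q^-3 - 2q^-2 + 2q^-1 - 1 + q  [14 crossings, <D> = A^-10 - A^-6 + 2A^-2 - 2A^2 + 2A^6 - 2A^10 + A^14, w = -2]
D4 (bracket -A^-10 + A^-6 + A^2; 12 crossings at w = +2): V = q + q^3 - q^4
observation: 3 values of V(q) split the 4 diagrams


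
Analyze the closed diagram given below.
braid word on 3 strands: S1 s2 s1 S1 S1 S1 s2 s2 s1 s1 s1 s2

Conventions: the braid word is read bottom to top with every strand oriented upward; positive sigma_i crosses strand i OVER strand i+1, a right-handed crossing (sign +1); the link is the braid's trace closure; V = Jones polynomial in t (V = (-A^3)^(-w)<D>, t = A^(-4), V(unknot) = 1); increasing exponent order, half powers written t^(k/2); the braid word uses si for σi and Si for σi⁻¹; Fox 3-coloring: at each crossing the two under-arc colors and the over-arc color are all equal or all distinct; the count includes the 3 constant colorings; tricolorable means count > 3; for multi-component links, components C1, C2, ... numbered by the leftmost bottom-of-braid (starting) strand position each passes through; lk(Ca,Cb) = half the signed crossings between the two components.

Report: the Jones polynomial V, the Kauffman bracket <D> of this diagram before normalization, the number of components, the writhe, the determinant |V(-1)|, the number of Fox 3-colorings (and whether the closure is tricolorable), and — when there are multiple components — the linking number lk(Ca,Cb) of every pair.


Jones polynomial: V(t) = -1 + 4t - 5t^2 + 7t^3 - 7t^4 + 6t^5 - 5t^6 + 3t^7 - t^8
<D> = -A^-20 + 3A^-16 - 5A^-12 + 6A^-8 - 7A^-4 + 7 - 5A^4 + 4A^8 - A^12; writhe +4
components 1, writhe +4 (12 crossings)
3-colorings: 9 of 3^12, det 39 — tricolorable
note: V spans 8 powers of t: at least 8 crossings in any diagram


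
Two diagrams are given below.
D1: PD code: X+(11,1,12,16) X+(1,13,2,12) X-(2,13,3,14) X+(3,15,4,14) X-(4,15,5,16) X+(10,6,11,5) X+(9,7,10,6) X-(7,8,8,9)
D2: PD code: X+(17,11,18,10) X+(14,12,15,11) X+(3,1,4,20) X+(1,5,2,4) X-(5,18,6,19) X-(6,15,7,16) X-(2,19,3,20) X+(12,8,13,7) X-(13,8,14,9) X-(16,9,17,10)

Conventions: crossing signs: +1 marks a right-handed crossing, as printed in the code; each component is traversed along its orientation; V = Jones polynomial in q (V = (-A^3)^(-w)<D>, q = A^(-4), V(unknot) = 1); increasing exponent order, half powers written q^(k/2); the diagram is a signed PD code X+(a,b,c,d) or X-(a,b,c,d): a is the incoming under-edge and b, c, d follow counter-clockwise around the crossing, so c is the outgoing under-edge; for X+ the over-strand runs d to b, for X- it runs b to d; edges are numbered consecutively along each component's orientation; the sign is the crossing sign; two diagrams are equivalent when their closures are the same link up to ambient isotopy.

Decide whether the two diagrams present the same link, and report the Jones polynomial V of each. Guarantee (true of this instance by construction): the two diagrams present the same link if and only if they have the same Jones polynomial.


equivalent: yes
V(D1) = 1  (w +2, c 8, <D> = A^6)
V(D2) = 1  (w 0, c 10, <D> = 1)
why: from 8 to 10 crossings by R-moves: one link, two diagrams


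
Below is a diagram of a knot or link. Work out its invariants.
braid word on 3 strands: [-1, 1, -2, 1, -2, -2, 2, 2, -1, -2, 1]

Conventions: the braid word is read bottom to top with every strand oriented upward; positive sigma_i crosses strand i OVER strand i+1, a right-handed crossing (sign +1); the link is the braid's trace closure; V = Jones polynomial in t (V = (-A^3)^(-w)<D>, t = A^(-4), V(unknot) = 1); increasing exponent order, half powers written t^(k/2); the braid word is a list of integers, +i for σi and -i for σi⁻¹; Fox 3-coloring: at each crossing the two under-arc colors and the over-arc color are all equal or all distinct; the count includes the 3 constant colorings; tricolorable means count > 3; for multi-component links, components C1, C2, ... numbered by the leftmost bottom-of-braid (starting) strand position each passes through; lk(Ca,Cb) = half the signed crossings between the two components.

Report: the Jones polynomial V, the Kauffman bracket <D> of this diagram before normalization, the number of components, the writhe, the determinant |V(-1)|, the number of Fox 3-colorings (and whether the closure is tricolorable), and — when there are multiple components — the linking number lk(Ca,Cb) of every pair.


V = -t^(-5/2) - t^(-1/2)
<D> = A^-1 + A^7 (w = -1)
2 components over 11 crossings, w = -1
lk(C1,C2): -1
3 Fox colorings among 3^11, |V(-1)| = 2: not tricolorable
why: span 2 respects span(V) <= c + mu - 1 = 12 for this 2-component diagram


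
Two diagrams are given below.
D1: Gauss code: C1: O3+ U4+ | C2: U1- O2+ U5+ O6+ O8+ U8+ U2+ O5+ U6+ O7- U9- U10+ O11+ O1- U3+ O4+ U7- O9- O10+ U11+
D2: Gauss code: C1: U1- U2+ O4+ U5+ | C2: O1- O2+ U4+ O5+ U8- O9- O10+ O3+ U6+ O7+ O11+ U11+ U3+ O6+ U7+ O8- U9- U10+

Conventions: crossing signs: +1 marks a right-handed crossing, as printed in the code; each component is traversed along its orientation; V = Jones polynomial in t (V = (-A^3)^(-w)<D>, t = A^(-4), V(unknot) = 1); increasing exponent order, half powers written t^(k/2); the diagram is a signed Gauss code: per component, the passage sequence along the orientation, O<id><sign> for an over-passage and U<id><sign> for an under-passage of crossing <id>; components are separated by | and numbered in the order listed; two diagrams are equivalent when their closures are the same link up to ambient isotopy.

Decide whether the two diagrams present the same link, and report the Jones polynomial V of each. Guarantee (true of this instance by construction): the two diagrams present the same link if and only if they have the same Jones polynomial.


equivalent: yes
V(D1) = -t^(3/2) - 2t^(7/2) + t^(9/2) - t^(11/2) + t^(13/2)  (w +5, c 11, <D> = -A^-11 + A^-7 - A^-3 + 2A + A^9)
V(D2) = -t^(3/2) - 2t^(7/2) + t^(9/2) - t^(11/2) + t^(13/2)  [11 crossings, <D> = -A^-11 + A^-7 - A^-3 + 2A + A^9, w = +5]
key observation: one V(t) for all 2 diagrams — one class (guaranteed)
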